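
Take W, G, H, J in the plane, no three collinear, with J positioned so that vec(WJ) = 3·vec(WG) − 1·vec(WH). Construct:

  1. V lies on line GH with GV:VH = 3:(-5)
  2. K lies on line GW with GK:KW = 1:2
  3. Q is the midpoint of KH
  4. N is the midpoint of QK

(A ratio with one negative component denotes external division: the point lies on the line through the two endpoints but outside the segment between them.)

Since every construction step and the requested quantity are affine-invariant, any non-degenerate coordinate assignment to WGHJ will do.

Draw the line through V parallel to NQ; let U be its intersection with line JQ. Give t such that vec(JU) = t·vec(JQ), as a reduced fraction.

t = 1/2

Choose coordinates W = (0, 0), G = (1, 0), H = (0, 1), J = (3, -1).
1. V lies on line GH with GV:VH = 3:(-5) ⇒ V = (5/2, -3/2)
2. K lies on line GW with GK:KW = 1:2 ⇒ K = (2/3, 0)
3. Q is the midpoint of KH ⇒ Q = (1/3, 1/2)
4. N is the midpoint of QK ⇒ N = (1/2, 1/4)
through V parallel to NQ: direction (-1/6, 1/4); meets JQ at U = (5/3, -1/4)
U = J + t·(Q−J) with t = 1/2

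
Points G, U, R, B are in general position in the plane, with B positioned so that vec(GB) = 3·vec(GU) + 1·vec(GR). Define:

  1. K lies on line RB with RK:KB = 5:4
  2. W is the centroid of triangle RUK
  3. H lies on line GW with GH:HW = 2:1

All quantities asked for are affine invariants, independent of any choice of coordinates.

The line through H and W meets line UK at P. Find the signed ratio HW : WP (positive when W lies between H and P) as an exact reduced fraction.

Choose coordinates G = (0, 0), U = (1, 0), R = (0, 1), B = (3, 1).
1. K lies on line RB with RK:KB = 5:4 ⇒ K = (5/3, 1)
2. W is the centroid of triangle RUK ⇒ W = (8/9, 2/3)
3. H lies on line GW with GH:HW = 2:1 ⇒ H = (16/27, 4/9)
line HW meets UK at P = (2, 3/2)
W = H + t·(P−H) with t = 4/19, so HW:WP = 4/19:15/19

HW:WP = 4/15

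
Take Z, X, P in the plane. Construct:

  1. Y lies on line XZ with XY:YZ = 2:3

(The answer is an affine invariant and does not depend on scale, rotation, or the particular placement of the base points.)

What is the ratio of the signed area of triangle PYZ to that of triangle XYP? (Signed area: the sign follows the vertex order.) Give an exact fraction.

Set Z = (0, 0), X = (1, 0), P = (0, 1); any affine frame gives the same invariant.
1. Y lies on line XZ with XY:YZ = 2:3 ⇒ Y = (3/5, 0)
2·[PYZ] = -3/5, 2·[XYP] = -2/5
[PYZ]:[XYP] = -3/5:-2/5 = 3/2

[PYZ]:[XYP] = 3/2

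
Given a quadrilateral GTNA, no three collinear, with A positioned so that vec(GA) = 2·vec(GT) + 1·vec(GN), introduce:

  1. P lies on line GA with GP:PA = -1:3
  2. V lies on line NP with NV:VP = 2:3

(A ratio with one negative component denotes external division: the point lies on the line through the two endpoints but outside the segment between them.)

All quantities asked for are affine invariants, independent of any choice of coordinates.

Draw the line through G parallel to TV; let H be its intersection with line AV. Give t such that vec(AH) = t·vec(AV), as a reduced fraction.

Choose coordinates G = (0, 0), T = (1, 0), N = (0, 1), A = (2, 1).
1. P lies on line GA with GP:PA = -1:3 ⇒ P = (-1, -1/2)
2. V lies on line NP with NV:VP = 2:3 ⇒ V = (-2/5, 2/5)
through G parallel to TV: direction (-7/5, 2/5); meets AV at H = (-14/15, 4/15)
H = A + t·(V−A) with t = 11/9

t = 11/9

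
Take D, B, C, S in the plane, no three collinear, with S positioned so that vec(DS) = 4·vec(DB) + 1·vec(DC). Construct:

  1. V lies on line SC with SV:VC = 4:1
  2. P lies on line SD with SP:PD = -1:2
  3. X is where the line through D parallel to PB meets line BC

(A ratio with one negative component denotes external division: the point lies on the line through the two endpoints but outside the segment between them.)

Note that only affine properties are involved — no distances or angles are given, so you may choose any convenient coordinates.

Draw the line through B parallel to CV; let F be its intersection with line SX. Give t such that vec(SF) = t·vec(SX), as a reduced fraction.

Choose coordinates D = (0, 0), B = (1, 0), C = (0, 1), S = (4, 1).
1. V lies on line SC with SV:VC = 4:1 ⇒ V = (4/5, 1)
2. P lies on line SD with SP:PD = -1:2 ⇒ P = (8, 2)
3. X is where the line through D parallel to PB meets line BC ⇒ X = (7/9, 2/9)
through B parallel to CV: direction (4/5, 0); meets SX at F = (-1/7, 0)
F = S + t·(X−S) with t = 9/7

t = 9/7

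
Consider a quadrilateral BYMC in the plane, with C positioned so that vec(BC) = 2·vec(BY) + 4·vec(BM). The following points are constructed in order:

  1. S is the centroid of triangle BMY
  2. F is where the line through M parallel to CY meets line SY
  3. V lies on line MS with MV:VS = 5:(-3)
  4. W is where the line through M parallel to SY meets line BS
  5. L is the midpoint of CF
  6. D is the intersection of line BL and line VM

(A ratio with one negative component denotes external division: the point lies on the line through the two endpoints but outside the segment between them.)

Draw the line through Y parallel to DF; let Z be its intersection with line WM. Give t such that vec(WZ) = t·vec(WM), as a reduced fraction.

Set B = (0, 0), Y = (1, 0), M = (0, 1), C = (2, 4); any affine frame gives the same invariant.
1. S is the centroid of triangle BMY ⇒ S = (1/3, 1/3)
2. F is where the line through M parallel to CY meets line SY ⇒ F = (-1/9, 5/9)
3. V lies on line MS with MV:VS = 5:(-3) ⇒ V = (5/6, -2/3)
4. W is where the line through M parallel to SY meets line BS ⇒ W = (2/3, 2/3)
5. L is the midpoint of CF ⇒ L = (17/18, 41/18)
6. D is the intersection of line BL and line VM ⇒ D = (17/75, 41/75)
through Y parallel to DF: direction (-76/225, 2/225); meets WM at Z = (37/18, -1/36)
Z = W + t·(M−W) with t = -25/12

t = -25/12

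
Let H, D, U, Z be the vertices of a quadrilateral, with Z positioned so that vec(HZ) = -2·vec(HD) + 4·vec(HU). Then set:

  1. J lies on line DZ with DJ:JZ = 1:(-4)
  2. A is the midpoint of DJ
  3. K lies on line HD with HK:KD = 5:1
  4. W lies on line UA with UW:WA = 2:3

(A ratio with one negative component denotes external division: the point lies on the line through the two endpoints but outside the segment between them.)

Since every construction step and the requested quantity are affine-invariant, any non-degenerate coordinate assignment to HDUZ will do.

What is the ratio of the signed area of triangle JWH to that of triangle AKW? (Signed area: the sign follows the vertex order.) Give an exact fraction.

Work in coordinates with H = (0, 0), D = (1, 0), U = (0, 1), Z = (-2, 4).
1. J lies on line DZ with DJ:JZ = 1:(-4) ⇒ J = (2, -4/3)
2. A is the midpoint of DJ ⇒ A = (3/2, -2/3)
3. K lies on line HD with HK:KD = 5:1 ⇒ K = (5/6, 0)
4. W lies on line UA with UW:WA = 2:3 ⇒ W = (3/5, 1/3)
2·[JWH] = 22/15, 2·[AKW] = -1/15
[JWH]:[AKW] = 22/15:-1/15 = -22

[JWH]:[AKW] = -22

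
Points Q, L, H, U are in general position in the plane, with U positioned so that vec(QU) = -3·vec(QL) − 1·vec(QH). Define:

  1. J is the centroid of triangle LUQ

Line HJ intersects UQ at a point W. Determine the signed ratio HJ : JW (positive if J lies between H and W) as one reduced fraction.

HJ:JW = -10

Work in coordinates with Q = (0, 0), L = (1, 0), H = (0, 1), U = (-3, -1).
1. J is the centroid of triangle LUQ ⇒ J = (-2/3, -1/3)
line HJ meets UQ at W = (-3/5, -1/5)
J = H + t·(W−H) with t = 10/9, so HJ:JW = 10/9:-1/9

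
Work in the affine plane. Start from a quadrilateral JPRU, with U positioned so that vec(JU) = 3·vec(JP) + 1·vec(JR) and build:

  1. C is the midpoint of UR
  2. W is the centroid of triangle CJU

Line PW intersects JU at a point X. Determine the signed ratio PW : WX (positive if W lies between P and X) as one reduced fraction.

Assign J = (0, 0), P = (1, 0), R = (0, 1), U = (3, 1) — the answer is frame-independent, so this choice is without loss of generality.
1. C is the midpoint of UR ⇒ C = (3/2, 1)
2. W is the centroid of triangle CJU ⇒ W = (3/2, 2/3)
line PW meets JU at X = (4/3, 4/9)
W = P + t·(X−P) with t = 3/2, so PW:WX = 3/2:-1/2

PW:WX = -3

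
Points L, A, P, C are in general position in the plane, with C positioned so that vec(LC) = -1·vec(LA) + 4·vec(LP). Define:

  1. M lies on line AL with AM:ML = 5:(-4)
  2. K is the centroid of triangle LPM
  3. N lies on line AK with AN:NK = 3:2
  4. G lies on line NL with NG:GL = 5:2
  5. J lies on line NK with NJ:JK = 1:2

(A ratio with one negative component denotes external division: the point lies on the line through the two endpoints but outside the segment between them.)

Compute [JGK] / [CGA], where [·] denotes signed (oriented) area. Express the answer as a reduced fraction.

[JGK]:[CGA] = -5/342

Choose coordinates L = (0, 0), A = (1, 0), P = (0, 1), C = (-1, 4).
1. M lies on line AL with AM:ML = 5:(-4) ⇒ M = (-4, 0)
2. K is the centroid of triangle LPM ⇒ K = (-4/3, 1/3)
3. N lies on line AK with AN:NK = 3:2 ⇒ N = (-2/5, 1/5)
4. G lies on line NL with NG:GL = 5:2 ⇒ G = (-4/35, 2/35)
5. J lies on line NK with NJ:JK = 1:2 ⇒ J = (-32/45, 11/45)
2·[JGK] = -4/63, 2·[CGA] = 152/35
[JGK]:[CGA] = -4/63:152/35 = -5/342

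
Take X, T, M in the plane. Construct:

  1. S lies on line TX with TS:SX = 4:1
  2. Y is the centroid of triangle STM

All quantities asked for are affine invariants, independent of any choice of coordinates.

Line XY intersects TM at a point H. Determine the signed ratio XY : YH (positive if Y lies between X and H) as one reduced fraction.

XY:YH = 11/4

Assign X = (0, 0), T = (1, 0), M = (0, 1) — the answer is frame-independent, so this choice is without loss of generality.
1. S lies on line TX with TS:SX = 4:1 ⇒ S = (1/5, 0)
2. Y is the centroid of triangle STM ⇒ Y = (2/5, 1/3)
line XY meets TM at H = (6/11, 5/11)
Y = X + t·(H−X) with t = 11/15, so XY:YH = 11/15:4/15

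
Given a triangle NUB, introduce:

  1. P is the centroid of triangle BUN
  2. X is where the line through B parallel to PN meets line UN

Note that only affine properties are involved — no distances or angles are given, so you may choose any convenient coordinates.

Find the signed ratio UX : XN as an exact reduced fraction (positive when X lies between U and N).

UX:XN = -2

Assign N = (0, 0), U = (1, 0), B = (0, 1) — the answer is frame-independent, so this choice is without loss of generality.
1. P is the centroid of triangle BUN ⇒ P = (1/3, 1/3)
2. X is where the line through B parallel to PN meets line UN ⇒ X = (-1, 0)
X = U + t·(N−U) with t = 2, so UX:XN = t:(1−t) = 2:-1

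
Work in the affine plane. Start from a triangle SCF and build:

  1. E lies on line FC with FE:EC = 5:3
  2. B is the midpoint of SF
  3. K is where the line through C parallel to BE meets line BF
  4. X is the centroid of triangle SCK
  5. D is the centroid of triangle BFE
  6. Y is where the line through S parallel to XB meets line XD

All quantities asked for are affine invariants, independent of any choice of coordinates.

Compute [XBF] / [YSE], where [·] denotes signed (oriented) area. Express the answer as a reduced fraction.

[XBF]:[YSE] = 2/7

Work in coordinates with S = (0, 0), C = (1, 0), F = (0, 1).
1. E lies on line FC with FE:EC = 5:3 ⇒ E = (5/8, 3/8)
2. B is the midpoint of SF ⇒ B = (0, 1/2)
3. K is where the line through C parallel to BE meets line BF ⇒ K = (0, 1/5)
4. X is the centroid of triangle SCK ⇒ X = (1/3, 1/15)
5. D is the centroid of triangle BFE ⇒ D = (5/24, 5/8)
6. Y is where the line through S parallel to XB meets line XD ⇒ Y = (28/57, -182/285)
2·[XBF] = -1/6, 2·[YSE] = -7/12
[XBF]:[YSE] = -1/6:-7/12 = 2/7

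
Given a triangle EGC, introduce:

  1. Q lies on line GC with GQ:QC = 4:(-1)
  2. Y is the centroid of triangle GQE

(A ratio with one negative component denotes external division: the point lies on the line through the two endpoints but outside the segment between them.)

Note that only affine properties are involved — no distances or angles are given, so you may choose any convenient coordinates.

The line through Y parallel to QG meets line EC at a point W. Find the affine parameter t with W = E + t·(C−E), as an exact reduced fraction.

Set E = (0, 0), G = (1, 0), C = (0, 1); any affine frame gives the same invariant.
1. Q lies on line GC with GQ:QC = 4:(-1) ⇒ Q = (-1/3, 4/3)
2. Y is the centroid of triangle GQE ⇒ Y = (2/9, 4/9)
through Y parallel to QG: direction (4/3, -4/3); meets EC at W = (0, 2/3)
W = E + t·(C−E) with t = 2/3

t = 2/3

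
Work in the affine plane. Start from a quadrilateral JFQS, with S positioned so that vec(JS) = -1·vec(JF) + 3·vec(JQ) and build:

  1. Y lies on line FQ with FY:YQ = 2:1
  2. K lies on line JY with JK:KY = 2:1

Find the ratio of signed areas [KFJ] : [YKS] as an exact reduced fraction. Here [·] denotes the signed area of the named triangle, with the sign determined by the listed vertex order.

Work in coordinates with J = (0, 0), F = (1, 0), Q = (0, 1), S = (-1, 3).
1. Y lies on line FQ with FY:YQ = 2:1 ⇒ Y = (1/3, 2/3)
2. K lies on line JY with JK:KY = 2:1 ⇒ K = (2/9, 4/9)
2·[KFJ] = -4/9, 2·[YKS] = -5/9
[KFJ]:[YKS] = -4/9:-5/9 = 4/5

[KFJ]:[YKS] = 4/5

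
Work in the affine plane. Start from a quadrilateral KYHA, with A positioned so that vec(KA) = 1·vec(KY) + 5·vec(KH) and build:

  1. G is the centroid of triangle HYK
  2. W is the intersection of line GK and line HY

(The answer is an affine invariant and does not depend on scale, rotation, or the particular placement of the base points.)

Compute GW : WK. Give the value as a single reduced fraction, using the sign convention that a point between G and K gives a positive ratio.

GW:WK = -1/3

Choose coordinates K = (0, 0), Y = (1, 0), H = (0, 1), A = (1, 5).
1. G is the centroid of triangle HYK ⇒ G = (1/3, 1/3)
2. W is the intersection of line GK and line HY ⇒ W = (1/2, 1/2)
W = G + t·(K−G) with t = -1/2, so GW:WK = t:(1−t) = -1/2:3/2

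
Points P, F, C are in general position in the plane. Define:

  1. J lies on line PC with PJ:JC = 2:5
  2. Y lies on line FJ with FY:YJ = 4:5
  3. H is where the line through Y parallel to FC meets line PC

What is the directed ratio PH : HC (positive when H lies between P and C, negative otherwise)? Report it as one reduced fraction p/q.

Assign P = (0, 0), F = (1, 0), C = (0, 1) — the answer is frame-independent, so this choice is without loss of generality.
1. J lies on line PC with PJ:JC = 2:5 ⇒ J = (0, 2/7)
2. Y lies on line FJ with FY:YJ = 4:5 ⇒ Y = (5/9, 8/63)
3. H is where the line through Y parallel to FC meets line PC ⇒ H = (0, 43/63)
H = P + t·(C−P) with t = 43/63, so PH:HC = t:(1−t) = 43/63:20/63

PH:HC = 43/20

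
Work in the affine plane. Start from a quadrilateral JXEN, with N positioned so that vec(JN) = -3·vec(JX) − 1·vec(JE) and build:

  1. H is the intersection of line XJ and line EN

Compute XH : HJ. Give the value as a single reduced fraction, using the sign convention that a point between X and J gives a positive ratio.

XH:HJ = -5/3

Work in coordinates with J = (0, 0), X = (1, 0), E = (0, 1), N = (-3, -1).
1. H is the intersection of line XJ and line EN ⇒ H = (-3/2, 0)
H = X + t·(J−X) with t = 5/2, so XH:HJ = t:(1−t) = 5/2:-3/2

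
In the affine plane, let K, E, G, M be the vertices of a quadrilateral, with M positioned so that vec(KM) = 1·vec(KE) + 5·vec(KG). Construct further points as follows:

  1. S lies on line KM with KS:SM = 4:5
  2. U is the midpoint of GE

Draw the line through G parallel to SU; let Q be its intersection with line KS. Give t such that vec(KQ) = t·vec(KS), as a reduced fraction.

t = 1/16

Set K = (0, 0), E = (1, 0), G = (0, 1), M = (1, 5); any affine frame gives the same invariant.
1. S lies on line KM with KS:SM = 4:5 ⇒ S = (4/9, 20/9)
2. U is the midpoint of GE ⇒ U = (1/2, 1/2)
through G parallel to SU: direction (1/18, -31/18); meets KS at Q = (1/36, 5/36)
Q = K + t·(S−K) with t = 1/16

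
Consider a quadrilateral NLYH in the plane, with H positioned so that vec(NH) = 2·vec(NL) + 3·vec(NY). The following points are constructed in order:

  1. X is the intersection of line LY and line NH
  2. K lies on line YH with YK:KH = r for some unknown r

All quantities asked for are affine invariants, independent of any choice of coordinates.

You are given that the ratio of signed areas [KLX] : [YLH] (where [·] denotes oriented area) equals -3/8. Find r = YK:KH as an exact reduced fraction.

Choose coordinates N = (0, 0), L = (1, 0), Y = (0, 1), H = (2, 3).
1. X is the intersection of line LY and line NH ⇒ X = (2/5, 3/5)
2. With YK:KH = r, write λ = r/(r+1) so K = Y + λ·(H−Y); K is affine-linear in λ
Every point depending on K is an affine combination of K and λ-independent points, so each such coordinate is linear in λ; the λ² term in each signed area is a multiple of (H−Y)×(H−Y) = 0, so 2·[KLX] and 2·[YLH] are each linear in λ. Evaluating at λ=0 and λ=1:
  2·[KLX] = -12/5·λ,   2·[YLH] = 4
So [KLX]:[YLH] = (-12/5·λ) / (4). Setting this equal to -3/8:
  -12/5·λ = -3/8·(4)  ⇒  λ = 5/8
Then r = λ/(1−λ) = (5/8)/(3/8) = 5/3. Check: with r = 5/3, K = (5/4, 9/4) and [KLX]:[YLH] = -3/8 as required.

r = 5/3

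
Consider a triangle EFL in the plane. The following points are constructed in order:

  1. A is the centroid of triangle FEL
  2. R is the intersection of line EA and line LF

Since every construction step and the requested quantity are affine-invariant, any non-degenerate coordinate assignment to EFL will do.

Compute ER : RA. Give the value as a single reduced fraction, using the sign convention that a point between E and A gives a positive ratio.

Assign E = (0, 0), F = (1, 0), L = (0, 1) — the answer is frame-independent, so this choice is without loss of generality.
1. A is the centroid of triangle FEL ⇒ A = (1/3, 1/3)
2. R is the intersection of line EA and line LF ⇒ R = (1/2, 1/2)
R = E + t·(A−E) with t = 3/2, so ER:RA = t:(1−t) = 3/2:-1/2

ER:RA = -3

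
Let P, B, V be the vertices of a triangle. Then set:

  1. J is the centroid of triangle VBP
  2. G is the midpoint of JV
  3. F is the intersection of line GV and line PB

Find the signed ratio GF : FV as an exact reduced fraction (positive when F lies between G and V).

GF:FV = -2/3

Choose coordinates P = (0, 0), B = (1, 0), V = (0, 1).
1. J is the centroid of triangle VBP ⇒ J = (1/3, 1/3)
2. G is the midpoint of JV ⇒ G = (1/6, 2/3)
3. F is the intersection of line GV and line PB ⇒ F = (1/2, 0)
F = G + t·(V−G) with t = -2, so GF:FV = t:(1−t) = -2:3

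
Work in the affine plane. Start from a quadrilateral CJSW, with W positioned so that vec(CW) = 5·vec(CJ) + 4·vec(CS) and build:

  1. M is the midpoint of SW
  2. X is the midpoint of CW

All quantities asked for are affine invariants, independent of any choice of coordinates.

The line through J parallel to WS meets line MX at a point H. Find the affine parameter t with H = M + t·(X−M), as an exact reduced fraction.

Work in coordinates with C = (0, 0), J = (1, 0), S = (0, 1), W = (5, 4).
1. M is the midpoint of SW ⇒ M = (5/2, 5/2)
2. X is the midpoint of CW ⇒ X = (5/2, 2)
through J parallel to WS: direction (-5, -3); meets MX at H = (5/2, 9/10)
H = M + t·(X−M) with t = 16/5

t = 16/5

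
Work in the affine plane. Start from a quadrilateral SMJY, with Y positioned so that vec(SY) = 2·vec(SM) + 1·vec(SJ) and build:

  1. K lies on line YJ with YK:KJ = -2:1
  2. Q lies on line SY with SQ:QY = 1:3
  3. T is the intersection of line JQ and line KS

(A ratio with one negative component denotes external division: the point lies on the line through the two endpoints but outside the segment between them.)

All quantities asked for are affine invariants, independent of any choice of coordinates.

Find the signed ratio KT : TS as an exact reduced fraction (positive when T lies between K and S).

KT:TS = -3

Set S = (0, 0), M = (1, 0), J = (0, 1), Y = (2, 1); any affine frame gives the same invariant.
1. K lies on line YJ with YK:KJ = -2:1 ⇒ K = (-2, 1)
2. Q lies on line SY with SQ:QY = 1:3 ⇒ Q = (1/2, 1/4)
3. T is the intersection of line JQ and line KS ⇒ T = (1, -1/2)
T = K + t·(S−K) with t = 3/2, so KT:TS = t:(1−t) = 3/2:-1/2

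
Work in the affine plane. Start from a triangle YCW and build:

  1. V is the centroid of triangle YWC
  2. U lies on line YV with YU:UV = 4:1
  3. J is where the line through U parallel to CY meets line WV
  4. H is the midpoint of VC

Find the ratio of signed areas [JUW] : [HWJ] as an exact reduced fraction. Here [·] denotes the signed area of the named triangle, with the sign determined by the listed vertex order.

[JUW]:[HWJ] = -2/5

Assign Y = (0, 0), C = (1, 0), W = (0, 1) — the answer is frame-independent, so this choice is without loss of generality.
1. V is the centroid of triangle YWC ⇒ V = (1/3, 1/3)
2. U lies on line YV with YU:UV = 4:1 ⇒ U = (4/15, 4/15)
3. J is where the line through U parallel to CY meets line WV ⇒ J = (11/30, 4/15)
4. H is the midpoint of VC ⇒ H = (2/3, 1/6)
2·[JUW] = -11/150, 2·[HWJ] = 11/60
[JUW]:[HWJ] = -11/150:11/60 = -2/5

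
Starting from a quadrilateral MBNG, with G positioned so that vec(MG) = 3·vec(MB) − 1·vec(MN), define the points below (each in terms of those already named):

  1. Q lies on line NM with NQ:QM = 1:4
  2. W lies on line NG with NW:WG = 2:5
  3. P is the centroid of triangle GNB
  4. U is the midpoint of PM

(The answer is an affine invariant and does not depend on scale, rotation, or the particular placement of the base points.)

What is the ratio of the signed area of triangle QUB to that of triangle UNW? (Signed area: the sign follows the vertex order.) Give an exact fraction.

Assign M = (0, 0), B = (1, 0), N = (0, 1), G = (3, -1) — the answer is frame-independent, so this choice is without loss of generality.
1. Q lies on line NM with NQ:QM = 1:4 ⇒ Q = (0, 4/5)
2. W lies on line NG with NW:WG = 2:5 ⇒ W = (6/7, 3/7)
3. P is the centroid of triangle GNB ⇒ P = (4/3, 0)
4. U is the midpoint of PM ⇒ U = (2/3, 0)
2·[QUB] = 4/15, 2·[UNW] = -10/21
[QUB]:[UNW] = 4/15:-10/21 = -14/25

[QUB]:[UNW] = -14/25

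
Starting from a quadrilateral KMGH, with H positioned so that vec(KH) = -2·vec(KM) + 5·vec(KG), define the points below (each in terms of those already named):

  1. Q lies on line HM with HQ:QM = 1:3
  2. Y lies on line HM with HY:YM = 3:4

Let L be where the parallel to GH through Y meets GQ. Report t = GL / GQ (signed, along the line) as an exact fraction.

t = 12/7

Assign K = (0, 0), M = (1, 0), G = (0, 1), H = (-2, 5) — the answer is frame-independent, so this choice is without loss of generality.
1. Q lies on line HM with HQ:QM = 1:3 ⇒ Q = (-5/4, 15/4)
2. Y lies on line HM with HY:YM = 3:4 ⇒ Y = (-5/7, 20/7)
through Y parallel to GH: direction (-2, 4); meets GQ at L = (-15/7, 40/7)
L = G + t·(Q−G) with t = 12/7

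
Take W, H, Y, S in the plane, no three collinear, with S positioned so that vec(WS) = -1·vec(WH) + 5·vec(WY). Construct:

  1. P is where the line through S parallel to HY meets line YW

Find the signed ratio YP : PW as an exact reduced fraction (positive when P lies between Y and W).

YP:PW = -3/4

Work in coordinates with W = (0, 0), H = (1, 0), Y = (0, 1), S = (-1, 5).
1. P is where the line through S parallel to HY meets line YW ⇒ P = (0, 4)
P = Y + t·(W−Y) with t = -3, so YP:PW = t:(1−t) = -3:4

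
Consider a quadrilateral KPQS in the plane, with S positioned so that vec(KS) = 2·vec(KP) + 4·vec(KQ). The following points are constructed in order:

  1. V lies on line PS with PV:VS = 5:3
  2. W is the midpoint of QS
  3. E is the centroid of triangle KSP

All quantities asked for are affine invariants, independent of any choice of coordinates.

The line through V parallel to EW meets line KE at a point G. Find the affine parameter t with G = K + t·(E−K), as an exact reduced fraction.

Set K = (0, 0), P = (1, 0), Q = (0, 1), S = (2, 4); any affine frame gives the same invariant.
1. V lies on line PS with PV:VS = 5:3 ⇒ V = (13/8, 5/2)
2. W is the midpoint of QS ⇒ W = (1, 5/2)
3. E is the centroid of triangle KSP ⇒ E = (1, 4/3)
through V parallel to EW: direction (0, 7/6); meets KE at G = (13/8, 13/6)
G = K + t·(E−K) with t = 13/8

t = 13/8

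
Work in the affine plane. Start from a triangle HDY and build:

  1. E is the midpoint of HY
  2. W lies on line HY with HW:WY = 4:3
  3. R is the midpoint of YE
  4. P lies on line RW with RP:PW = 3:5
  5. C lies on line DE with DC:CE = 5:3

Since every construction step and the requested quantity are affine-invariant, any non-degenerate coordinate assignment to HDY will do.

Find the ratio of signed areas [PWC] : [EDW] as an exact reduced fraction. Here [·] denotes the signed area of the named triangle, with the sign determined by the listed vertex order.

[PWC]:[EDW] = 75/128

Set H = (0, 0), D = (1, 0), Y = (0, 1); any affine frame gives the same invariant.
1. E is the midpoint of HY ⇒ E = (0, 1/2)
2. W lies on line HY with HW:WY = 4:3 ⇒ W = (0, 4/7)
3. R is the midpoint of YE ⇒ R = (0, 3/4)
4. P lies on line RW with RP:PW = 3:5 ⇒ P = (0, 153/224)
5. C lies on line DE with DC:CE = 5:3 ⇒ C = (3/8, 5/16)
2·[PWC] = 75/1792, 2·[EDW] = 1/14
[PWC]:[EDW] = 75/1792:1/14 = 75/128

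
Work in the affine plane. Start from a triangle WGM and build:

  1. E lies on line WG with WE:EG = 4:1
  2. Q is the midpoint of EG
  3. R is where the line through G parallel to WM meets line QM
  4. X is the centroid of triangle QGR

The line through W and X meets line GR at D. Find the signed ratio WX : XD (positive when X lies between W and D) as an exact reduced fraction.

Set W = (0, 0), G = (1, 0), M = (0, 1); any affine frame gives the same invariant.
1. E lies on line WG with WE:EG = 4:1 ⇒ E = (4/5, 0)
2. Q is the midpoint of EG ⇒ Q = (9/10, 0)
3. R is where the line through G parallel to WM meets line QM ⇒ R = (1, -1/9)
4. X is the centroid of triangle QGR ⇒ X = (29/30, -1/27)
line WX meets GR at D = (1, -10/261)
X = W + t·(D−W) with t = 29/30, so WX:XD = 29/30:1/30

WX:XD = 29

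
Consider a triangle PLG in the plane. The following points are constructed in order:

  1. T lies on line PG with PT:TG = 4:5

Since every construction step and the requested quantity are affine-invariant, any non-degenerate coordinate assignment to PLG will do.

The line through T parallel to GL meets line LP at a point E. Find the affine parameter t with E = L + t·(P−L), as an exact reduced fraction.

Choose coordinates P = (0, 0), L = (1, 0), G = (0, 1).
1. T lies on line PG with PT:TG = 4:5 ⇒ T = (0, 4/9)
through T parallel to GL: direction (1, -1); meets LP at E = (4/9, 0)
E = L + t·(P−L) with t = 5/9

t = 5/9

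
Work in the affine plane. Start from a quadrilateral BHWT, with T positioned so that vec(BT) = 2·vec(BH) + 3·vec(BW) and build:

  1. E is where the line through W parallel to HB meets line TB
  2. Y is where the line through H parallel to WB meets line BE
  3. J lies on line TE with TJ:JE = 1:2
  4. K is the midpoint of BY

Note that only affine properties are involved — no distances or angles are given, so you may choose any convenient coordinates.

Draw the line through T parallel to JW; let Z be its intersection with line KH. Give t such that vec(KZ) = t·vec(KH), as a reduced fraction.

Assign B = (0, 0), H = (1, 0), W = (0, 1), T = (2, 3) — the answer is frame-independent, so this choice is without loss of generality.
1. E is where the line through W parallel to HB meets line TB ⇒ E = (2/3, 1)
2. Y is where the line through H parallel to WB meets line BE ⇒ Y = (1, 3/2)
3. J lies on line TE with TJ:JE = 1:2 ⇒ J = (14/9, 7/3)
4. K is the midpoint of BY ⇒ K = (1/2, 3/4)
through T parallel to JW: direction (-14/9, -4/3); meets KH at Z = (1/11, 15/11)
Z = K + t·(H−K) with t = -9/11

t = -9/11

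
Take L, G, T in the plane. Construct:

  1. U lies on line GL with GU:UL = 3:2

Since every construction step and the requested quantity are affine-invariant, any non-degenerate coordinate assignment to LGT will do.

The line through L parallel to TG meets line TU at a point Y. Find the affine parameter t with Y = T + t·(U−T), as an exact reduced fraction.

t = 5/3

Set L = (0, 0), G = (1, 0), T = (0, 1); any affine frame gives the same invariant.
1. U lies on line GL with GU:UL = 3:2 ⇒ U = (2/5, 0)
through L parallel to TG: direction (1, -1); meets TU at Y = (2/3, -2/3)
Y = T + t·(U−T) with t = 5/3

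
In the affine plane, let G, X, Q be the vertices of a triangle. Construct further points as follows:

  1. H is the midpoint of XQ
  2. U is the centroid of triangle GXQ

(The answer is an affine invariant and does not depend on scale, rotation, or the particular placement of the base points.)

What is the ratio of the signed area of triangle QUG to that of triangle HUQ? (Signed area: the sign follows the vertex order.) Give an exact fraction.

[QUG]:[HUQ] = 2

Assign G = (0, 0), X = (1, 0), Q = (0, 1) — the answer is frame-independent, so this choice is without loss of generality.
1. H is the midpoint of XQ ⇒ H = (1/2, 1/2)
2. U is the centroid of triangle GXQ ⇒ U = (1/3, 1/3)
2·[QUG] = -1/3, 2·[HUQ] = -1/6
[QUG]:[HUQ] = -1/3:-1/6 = 2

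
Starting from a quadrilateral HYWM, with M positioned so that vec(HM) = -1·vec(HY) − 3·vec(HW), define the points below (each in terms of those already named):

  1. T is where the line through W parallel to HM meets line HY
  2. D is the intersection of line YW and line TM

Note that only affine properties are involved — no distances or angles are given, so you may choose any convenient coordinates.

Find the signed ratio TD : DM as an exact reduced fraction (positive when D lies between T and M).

Work in coordinates with H = (0, 0), Y = (1, 0), W = (0, 1), M = (-1, -3).
1. T is where the line through W parallel to HM meets line HY ⇒ T = (-1/3, 0)
2. D is the intersection of line YW and line TM ⇒ D = (-1/11, 12/11)
D = T + t·(M−T) with t = -4/11, so TD:DM = t:(1−t) = -4/11:15/11

TD:DM = -4/15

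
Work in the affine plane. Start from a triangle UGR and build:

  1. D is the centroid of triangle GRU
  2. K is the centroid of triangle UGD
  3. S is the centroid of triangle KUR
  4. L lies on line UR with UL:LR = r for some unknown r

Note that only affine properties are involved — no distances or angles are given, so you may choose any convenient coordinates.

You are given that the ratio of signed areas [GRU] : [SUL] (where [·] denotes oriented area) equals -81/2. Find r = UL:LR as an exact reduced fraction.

r = 1/5

Choose coordinates U = (0, 0), G = (1, 0), R = (0, 1).
1. D is the centroid of triangle GRU ⇒ D = (1/3, 1/3)
2. K is the centroid of triangle UGD ⇒ K = (4/9, 1/9)
3. S is the centroid of triangle KUR ⇒ S = (4/27, 10/27)
4. With UL:LR = r, write λ = r/(r+1) so L = U + λ·(R−U); L is affine-linear in λ
Every point depending on L is an affine combination of L and λ-independent points, so each such coordinate is linear in λ; the λ² term in each signed area is a multiple of (R−U)×(R−U) = 0, so 2·[GRU] and 2·[SUL] are each linear in λ. Evaluating at λ=0 and λ=1:
  2·[GRU] = 1,   2·[SUL] = -4/27·λ
So [GRU]:[SUL] = (1) / (-4/27·λ). Setting this equal to -81/2:
  1 = -81/2·(-4/27·λ)  ⇒  λ = 1/6
Then r = λ/(1−λ) = (1/6)/(5/6) = 1/5. Check: with r = 1/5, L = (0, 1/6) and [GRU]:[SUL] = -81/2 as required.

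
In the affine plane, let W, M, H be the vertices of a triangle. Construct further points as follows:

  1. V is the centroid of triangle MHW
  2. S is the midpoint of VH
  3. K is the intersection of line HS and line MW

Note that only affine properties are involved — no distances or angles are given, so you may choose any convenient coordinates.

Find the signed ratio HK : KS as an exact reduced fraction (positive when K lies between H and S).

HK:KS = -3/2

Set W = (0, 0), M = (1, 0), H = (0, 1); any affine frame gives the same invariant.
1. V is the centroid of triangle MHW ⇒ V = (1/3, 1/3)
2. S is the midpoint of VH ⇒ S = (1/6, 2/3)
3. K is the intersection of line HS and line MW ⇒ K = (1/2, 0)
K = H + t·(S−H) with t = 3, so HK:KS = t:(1−t) = 3:-2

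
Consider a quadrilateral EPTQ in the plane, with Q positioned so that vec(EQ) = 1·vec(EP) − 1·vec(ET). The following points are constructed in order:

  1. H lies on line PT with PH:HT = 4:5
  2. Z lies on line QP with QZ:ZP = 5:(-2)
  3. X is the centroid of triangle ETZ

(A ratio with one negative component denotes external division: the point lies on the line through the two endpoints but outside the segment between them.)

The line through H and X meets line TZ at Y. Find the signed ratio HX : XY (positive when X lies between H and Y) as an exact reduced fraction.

HX:XY = 1/9

Assign E = (0, 0), P = (1, 0), T = (0, 1), Q = (1, -1) — the answer is frame-independent, so this choice is without loss of generality.
1. H lies on line PT with PH:HT = 4:5 ⇒ H = (5/9, 4/9)
2. Z lies on line QP with QZ:ZP = 5:(-2) ⇒ Z = (1, 2/3)
3. X is the centroid of triangle ETZ ⇒ X = (1/3, 5/9)
line HX meets TZ at Y = (-5/3, 14/9)
X = H + t·(Y−H) with t = 1/10, so HX:XY = 1/10:9/10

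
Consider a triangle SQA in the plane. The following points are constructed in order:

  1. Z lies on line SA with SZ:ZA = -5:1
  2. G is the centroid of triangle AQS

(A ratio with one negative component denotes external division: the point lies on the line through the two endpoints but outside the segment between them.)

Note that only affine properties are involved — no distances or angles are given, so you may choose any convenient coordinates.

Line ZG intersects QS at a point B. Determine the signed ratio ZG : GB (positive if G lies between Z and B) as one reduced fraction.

Choose coordinates S = (0, 0), Q = (1, 0), A = (0, 1).
1. Z lies on line SA with SZ:ZA = -5:1 ⇒ Z = (0, 5/4)
2. G is the centroid of triangle AQS ⇒ G = (1/3, 1/3)
line ZG meets QS at B = (5/11, 0)
G = Z + t·(B−Z) with t = 11/15, so ZG:GB = 11/15:4/15

ZG:GB = 11/4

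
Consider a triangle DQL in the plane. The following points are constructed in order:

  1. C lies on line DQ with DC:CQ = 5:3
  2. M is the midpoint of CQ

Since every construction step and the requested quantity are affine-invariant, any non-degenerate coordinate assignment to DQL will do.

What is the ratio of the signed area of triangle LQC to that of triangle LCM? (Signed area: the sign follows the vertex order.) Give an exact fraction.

[LQC]:[LCM] = -2

Choose coordinates D = (0, 0), Q = (1, 0), L = (0, 1).
1. C lies on line DQ with DC:CQ = 5:3 ⇒ C = (5/8, 0)
2. M is the midpoint of CQ ⇒ M = (13/16, 0)
2·[LQC] = -3/8, 2·[LCM] = 3/16
[LQC]:[LCM] = -3/8:3/16 = -2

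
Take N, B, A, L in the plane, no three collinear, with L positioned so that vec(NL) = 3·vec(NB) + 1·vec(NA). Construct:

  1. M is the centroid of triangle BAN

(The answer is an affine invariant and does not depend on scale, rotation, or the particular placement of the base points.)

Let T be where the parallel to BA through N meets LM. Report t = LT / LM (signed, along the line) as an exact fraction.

Choose coordinates N = (0, 0), B = (1, 0), A = (0, 1), L = (3, 1).
1. M is the centroid of triangle BAN ⇒ M = (1/3, 1/3)
through N parallel to BA: direction (-1, 1); meets LM at T = (-1/5, 1/5)
T = L + t·(M−L) with t = 6/5

t = 6/5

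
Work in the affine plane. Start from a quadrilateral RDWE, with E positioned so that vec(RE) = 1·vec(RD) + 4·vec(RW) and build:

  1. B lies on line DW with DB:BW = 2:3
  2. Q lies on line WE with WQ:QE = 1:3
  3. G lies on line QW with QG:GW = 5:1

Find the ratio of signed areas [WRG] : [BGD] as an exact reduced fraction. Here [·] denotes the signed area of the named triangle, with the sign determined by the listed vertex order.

[WRG]:[BGD] = -5/8

Assign R = (0, 0), D = (1, 0), W = (0, 1), E = (1, 4) — the answer is frame-independent, so this choice is without loss of generality.
1. B lies on line DW with DB:BW = 2:3 ⇒ B = (3/5, 2/5)
2. Q lies on line WE with WQ:QE = 1:3 ⇒ Q = (1/4, 7/4)
3. G lies on line QW with QG:GW = 5:1 ⇒ G = (1/24, 9/8)
2·[WRG] = 1/24, 2·[BGD] = -1/15
[WRG]:[BGD] = 1/24:-1/15 = -5/8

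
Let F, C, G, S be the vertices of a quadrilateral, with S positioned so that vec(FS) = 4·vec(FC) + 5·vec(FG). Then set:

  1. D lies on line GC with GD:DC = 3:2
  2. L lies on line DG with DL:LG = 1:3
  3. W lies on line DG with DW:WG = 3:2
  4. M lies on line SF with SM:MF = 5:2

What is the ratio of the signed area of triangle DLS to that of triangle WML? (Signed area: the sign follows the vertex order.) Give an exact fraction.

[DLS]:[WML] = 40/11

Choose coordinates F = (0, 0), C = (1, 0), G = (0, 1), S = (4, 5).
1. D lies on line GC with GD:DC = 3:2 ⇒ D = (3/5, 2/5)
2. L lies on line DG with DL:LG = 1:3 ⇒ L = (9/20, 11/20)
3. W lies on line DG with DW:WG = 3:2 ⇒ W = (6/25, 19/25)
4. M lies on line SF with SM:MF = 5:2 ⇒ M = (8/7, 10/7)
2·[DLS] = -6/5, 2·[WML] = -33/100
[DLS]:[WML] = -6/5:-33/100 = 40/11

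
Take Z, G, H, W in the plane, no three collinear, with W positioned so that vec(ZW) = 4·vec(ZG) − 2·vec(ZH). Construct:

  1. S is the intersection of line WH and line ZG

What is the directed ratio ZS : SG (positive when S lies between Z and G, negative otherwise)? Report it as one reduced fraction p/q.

Choose coordinates Z = (0, 0), G = (1, 0), H = (0, 1), W = (4, -2).
1. S is the intersection of line WH and line ZG ⇒ S = (4/3, 0)
S = Z + t·(G−Z) with t = 4/3, so ZS:SG = t:(1−t) = 4/3:-1/3

ZS:SG = -4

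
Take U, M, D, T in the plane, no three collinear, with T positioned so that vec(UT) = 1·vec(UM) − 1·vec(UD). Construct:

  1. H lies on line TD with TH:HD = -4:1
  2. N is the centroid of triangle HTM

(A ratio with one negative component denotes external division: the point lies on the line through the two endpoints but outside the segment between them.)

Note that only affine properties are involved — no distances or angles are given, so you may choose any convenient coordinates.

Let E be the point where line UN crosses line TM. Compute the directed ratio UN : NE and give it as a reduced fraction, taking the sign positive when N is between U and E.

UN:NE = 5/4

Work in coordinates with U = (0, 0), M = (1, 0), D = (0, 1), T = (1, -1).
1. H lies on line TD with TH:HD = -4:1 ⇒ H = (-1/3, 5/3)
2. N is the centroid of triangle HTM ⇒ N = (5/9, 2/9)
line UN meets TM at E = (1, 2/5)
N = U + t·(E−U) with t = 5/9, so UN:NE = 5/9:4/9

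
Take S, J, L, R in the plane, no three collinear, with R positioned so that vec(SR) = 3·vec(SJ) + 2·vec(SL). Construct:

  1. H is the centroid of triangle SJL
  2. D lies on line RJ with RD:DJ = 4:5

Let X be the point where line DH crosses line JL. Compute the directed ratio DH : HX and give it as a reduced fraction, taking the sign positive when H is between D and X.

DH:HX = -23/3

Work in coordinates with S = (0, 0), J = (1, 0), L = (0, 1), R = (3, 2).
1. H is the centroid of triangle SJL ⇒ H = (1/3, 1/3)
2. D lies on line RJ with RD:DJ = 4:5 ⇒ D = (19/9, 10/9)
line DH meets JL at X = (13/23, 10/23)
H = D + t·(X−D) with t = 23/20, so DH:HX = 23/20:-3/20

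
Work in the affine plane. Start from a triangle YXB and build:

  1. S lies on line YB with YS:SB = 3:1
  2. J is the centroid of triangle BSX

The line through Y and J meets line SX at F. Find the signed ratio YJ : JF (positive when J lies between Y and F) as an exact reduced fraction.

YJ:JF = -10

Assign Y = (0, 0), X = (1, 0), B = (0, 1) — the answer is frame-independent, so this choice is without loss of generality.
1. S lies on line YB with YS:SB = 3:1 ⇒ S = (0, 3/4)
2. J is the centroid of triangle BSX ⇒ J = (1/3, 7/12)
line YJ meets SX at F = (3/10, 21/40)
J = Y + t·(F−Y) with t = 10/9, so YJ:JF = 10/9:-1/9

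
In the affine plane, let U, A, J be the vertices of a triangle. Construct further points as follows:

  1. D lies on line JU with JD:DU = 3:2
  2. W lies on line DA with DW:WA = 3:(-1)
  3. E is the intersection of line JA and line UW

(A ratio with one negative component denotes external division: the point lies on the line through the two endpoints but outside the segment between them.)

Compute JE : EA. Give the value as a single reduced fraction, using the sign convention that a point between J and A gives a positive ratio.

Assign U = (0, 0), A = (1, 0), J = (0, 1) — the answer is frame-independent, so this choice is without loss of generality.
1. D lies on line JU with JD:DU = 3:2 ⇒ D = (0, 2/5)
2. W lies on line DA with DW:WA = 3:(-1) ⇒ W = (3/2, -1/5)
3. E is the intersection of line JA and line UW ⇒ E = (15/13, -2/13)
E = J + t·(A−J) with t = 15/13, so JE:EA = t:(1−t) = 15/13:-2/13

JE:EA = -15/2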